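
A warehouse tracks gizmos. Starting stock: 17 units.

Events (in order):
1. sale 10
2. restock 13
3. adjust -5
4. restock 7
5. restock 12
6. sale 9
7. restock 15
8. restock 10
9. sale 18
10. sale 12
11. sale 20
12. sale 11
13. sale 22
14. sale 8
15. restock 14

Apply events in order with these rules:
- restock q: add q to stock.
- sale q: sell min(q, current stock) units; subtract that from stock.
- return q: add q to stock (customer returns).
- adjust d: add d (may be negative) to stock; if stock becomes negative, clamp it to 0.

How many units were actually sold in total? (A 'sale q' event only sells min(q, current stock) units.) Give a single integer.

Answer: 69

Derivation:
Processing events:
Start: stock = 17
  Event 1 (sale 10): sell min(10,17)=10. stock: 17 - 10 = 7. total_sold = 10
  Event 2 (restock 13): 7 + 13 = 20
  Event 3 (adjust -5): 20 + -5 = 15
  Event 4 (restock 7): 15 + 7 = 22
  Event 5 (restock 12): 22 + 12 = 34
  Event 6 (sale 9): sell min(9,34)=9. stock: 34 - 9 = 25. total_sold = 19
  Event 7 (restock 15): 25 + 15 = 40
  Event 8 (restock 10): 40 + 10 = 50
  Event 9 (sale 18): sell min(18,50)=18. stock: 50 - 18 = 32. total_sold = 37
  Event 10 (sale 12): sell min(12,32)=12. stock: 32 - 12 = 20. total_sold = 49
  Event 11 (sale 20): sell min(20,20)=20. stock: 20 - 20 = 0. total_sold = 69
  Event 12 (sale 11): sell min(11,0)=0. stock: 0 - 0 = 0. total_sold = 69
  Event 13 (sale 22): sell min(22,0)=0. stock: 0 - 0 = 0. total_sold = 69
  Event 14 (sale 8): sell min(8,0)=0. stock: 0 - 0 = 0. total_sold = 69
  Event 15 (restock 14): 0 + 14 = 14
Final: stock = 14, total_sold = 69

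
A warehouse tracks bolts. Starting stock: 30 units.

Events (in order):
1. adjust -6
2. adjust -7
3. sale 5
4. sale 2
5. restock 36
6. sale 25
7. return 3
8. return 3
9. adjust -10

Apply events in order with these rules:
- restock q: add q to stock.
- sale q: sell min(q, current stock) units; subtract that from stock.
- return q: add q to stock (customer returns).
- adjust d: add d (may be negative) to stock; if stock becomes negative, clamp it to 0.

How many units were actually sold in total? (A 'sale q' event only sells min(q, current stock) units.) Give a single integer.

Processing events:
Start: stock = 30
  Event 1 (adjust -6): 30 + -6 = 24
  Event 2 (adjust -7): 24 + -7 = 17
  Event 3 (sale 5): sell min(5,17)=5. stock: 17 - 5 = 12. total_sold = 5
  Event 4 (sale 2): sell min(2,12)=2. stock: 12 - 2 = 10. total_sold = 7
  Event 5 (restock 36): 10 + 36 = 46
  Event 6 (sale 25): sell min(25,46)=25. stock: 46 - 25 = 21. total_sold = 32
  Event 7 (return 3): 21 + 3 = 24
  Event 8 (return 3): 24 + 3 = 27
  Event 9 (adjust -10): 27 + -10 = 17
Final: stock = 17, total_sold = 32

Answer: 32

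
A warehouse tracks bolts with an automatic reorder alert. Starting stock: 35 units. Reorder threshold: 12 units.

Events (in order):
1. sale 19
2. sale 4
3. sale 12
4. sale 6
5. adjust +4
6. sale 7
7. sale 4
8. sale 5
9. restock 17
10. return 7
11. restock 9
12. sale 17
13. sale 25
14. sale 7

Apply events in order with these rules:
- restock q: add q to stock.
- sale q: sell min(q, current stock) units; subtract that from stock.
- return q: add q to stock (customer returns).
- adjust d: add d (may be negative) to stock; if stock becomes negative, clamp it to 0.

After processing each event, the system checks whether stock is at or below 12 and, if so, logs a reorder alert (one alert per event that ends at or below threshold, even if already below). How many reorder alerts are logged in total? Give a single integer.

Answer: 9

Derivation:
Processing events:
Start: stock = 35
  Event 1 (sale 19): sell min(19,35)=19. stock: 35 - 19 = 16. total_sold = 19
  Event 2 (sale 4): sell min(4,16)=4. stock: 16 - 4 = 12. total_sold = 23
  Event 3 (sale 12): sell min(12,12)=12. stock: 12 - 12 = 0. total_sold = 35
  Event 4 (sale 6): sell min(6,0)=0. stock: 0 - 0 = 0. total_sold = 35
  Event 5 (adjust +4): 0 + 4 = 4
  Event 6 (sale 7): sell min(7,4)=4. stock: 4 - 4 = 0. total_sold = 39
  Event 7 (sale 4): sell min(4,0)=0. stock: 0 - 0 = 0. total_sold = 39
  Event 8 (sale 5): sell min(5,0)=0. stock: 0 - 0 = 0. total_sold = 39
  Event 9 (restock 17): 0 + 17 = 17
  Event 10 (return 7): 17 + 7 = 24
  Event 11 (restock 9): 24 + 9 = 33
  Event 12 (sale 17): sell min(17,33)=17. stock: 33 - 17 = 16. total_sold = 56
  Event 13 (sale 25): sell min(25,16)=16. stock: 16 - 16 = 0. total_sold = 72
  Event 14 (sale 7): sell min(7,0)=0. stock: 0 - 0 = 0. total_sold = 72
Final: stock = 0, total_sold = 72

Checking against threshold 12:
  After event 1: stock=16 > 12
  After event 2: stock=12 <= 12 -> ALERT
  After event 3: stock=0 <= 12 -> ALERT
  After event 4: stock=0 <= 12 -> ALERT
  After event 5: stock=4 <= 12 -> ALERT
  After event 6: stock=0 <= 12 -> ALERT
  After event 7: stock=0 <= 12 -> ALERT
  After event 8: stock=0 <= 12 -> ALERT
  After event 9: stock=17 > 12
  After event 10: stock=24 > 12
  After event 11: stock=33 > 12
  After event 12: stock=16 > 12
  After event 13: stock=0 <= 12 -> ALERT
  After event 14: stock=0 <= 12 -> ALERT
Alert events: [2, 3, 4, 5, 6, 7, 8, 13, 14]. Count = 9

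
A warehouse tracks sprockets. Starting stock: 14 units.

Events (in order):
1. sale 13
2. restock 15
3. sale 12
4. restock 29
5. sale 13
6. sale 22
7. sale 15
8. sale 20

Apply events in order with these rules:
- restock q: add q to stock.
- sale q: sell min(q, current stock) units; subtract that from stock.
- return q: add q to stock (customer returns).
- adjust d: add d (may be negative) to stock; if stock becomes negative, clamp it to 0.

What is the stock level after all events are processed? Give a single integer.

Processing events:
Start: stock = 14
  Event 1 (sale 13): sell min(13,14)=13. stock: 14 - 13 = 1. total_sold = 13
  Event 2 (restock 15): 1 + 15 = 16
  Event 3 (sale 12): sell min(12,16)=12. stock: 16 - 12 = 4. total_sold = 25
  Event 4 (restock 29): 4 + 29 = 33
  Event 5 (sale 13): sell min(13,33)=13. stock: 33 - 13 = 20. total_sold = 38
  Event 6 (sale 22): sell min(22,20)=20. stock: 20 - 20 = 0. total_sold = 58
  Event 7 (sale 15): sell min(15,0)=0. stock: 0 - 0 = 0. total_sold = 58
  Event 8 (sale 20): sell min(20,0)=0. stock: 0 - 0 = 0. total_sold = 58
Final: stock = 0, total_sold = 58

Answer: 0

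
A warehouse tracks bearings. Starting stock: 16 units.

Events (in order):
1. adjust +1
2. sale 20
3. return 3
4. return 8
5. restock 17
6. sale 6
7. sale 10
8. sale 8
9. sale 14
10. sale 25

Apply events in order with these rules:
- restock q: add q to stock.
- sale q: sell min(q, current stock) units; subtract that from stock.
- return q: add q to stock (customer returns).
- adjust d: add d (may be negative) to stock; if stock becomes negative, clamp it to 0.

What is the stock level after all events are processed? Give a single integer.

Processing events:
Start: stock = 16
  Event 1 (adjust +1): 16 + 1 = 17
  Event 2 (sale 20): sell min(20,17)=17. stock: 17 - 17 = 0. total_sold = 17
  Event 3 (return 3): 0 + 3 = 3
  Event 4 (return 8): 3 + 8 = 11
  Event 5 (restock 17): 11 + 17 = 28
  Event 6 (sale 6): sell min(6,28)=6. stock: 28 - 6 = 22. total_sold = 23
  Event 7 (sale 10): sell min(10,22)=10. stock: 22 - 10 = 12. total_sold = 33
  Event 8 (sale 8): sell min(8,12)=8. stock: 12 - 8 = 4. total_sold = 41
  Event 9 (sale 14): sell min(14,4)=4. stock: 4 - 4 = 0. total_sold = 45
  Event 10 (sale 25): sell min(25,0)=0. stock: 0 - 0 = 0. total_sold = 45
Final: stock = 0, total_sold = 45

Answer: 0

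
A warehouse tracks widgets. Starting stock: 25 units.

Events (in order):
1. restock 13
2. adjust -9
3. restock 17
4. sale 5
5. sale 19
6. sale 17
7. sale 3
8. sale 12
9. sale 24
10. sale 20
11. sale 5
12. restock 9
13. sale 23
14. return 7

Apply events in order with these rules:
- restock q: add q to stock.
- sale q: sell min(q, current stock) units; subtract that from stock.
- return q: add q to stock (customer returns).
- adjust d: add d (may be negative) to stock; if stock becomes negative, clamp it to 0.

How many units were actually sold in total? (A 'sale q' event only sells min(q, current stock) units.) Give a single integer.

Answer: 55

Derivation:
Processing events:
Start: stock = 25
  Event 1 (restock 13): 25 + 13 = 38
  Event 2 (adjust -9): 38 + -9 = 29
  Event 3 (restock 17): 29 + 17 = 46
  Event 4 (sale 5): sell min(5,46)=5. stock: 46 - 5 = 41. total_sold = 5
  Event 5 (sale 19): sell min(19,41)=19. stock: 41 - 19 = 22. total_sold = 24
  Event 6 (sale 17): sell min(17,22)=17. stock: 22 - 17 = 5. total_sold = 41
  Event 7 (sale 3): sell min(3,5)=3. stock: 5 - 3 = 2. total_sold = 44
  Event 8 (sale 12): sell min(12,2)=2. stock: 2 - 2 = 0. total_sold = 46
  Event 9 (sale 24): sell min(24,0)=0. stock: 0 - 0 = 0. total_sold = 46
  Event 10 (sale 20): sell min(20,0)=0. stock: 0 - 0 = 0. total_sold = 46
  Event 11 (sale 5): sell min(5,0)=0. stock: 0 - 0 = 0. total_sold = 46
  Event 12 (restock 9): 0 + 9 = 9
  Event 13 (sale 23): sell min(23,9)=9. stock: 9 - 9 = 0. total_sold = 55
  Event 14 (return 7): 0 + 7 = 7
Final: stock = 7, total_sold = 55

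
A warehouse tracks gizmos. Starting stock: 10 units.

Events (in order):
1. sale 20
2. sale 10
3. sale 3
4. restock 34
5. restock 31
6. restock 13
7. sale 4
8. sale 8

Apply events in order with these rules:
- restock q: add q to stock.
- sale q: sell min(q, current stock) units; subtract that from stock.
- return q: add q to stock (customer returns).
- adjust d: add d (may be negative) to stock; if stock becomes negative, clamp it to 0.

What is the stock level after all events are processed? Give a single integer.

Answer: 66

Derivation:
Processing events:
Start: stock = 10
  Event 1 (sale 20): sell min(20,10)=10. stock: 10 - 10 = 0. total_sold = 10
  Event 2 (sale 10): sell min(10,0)=0. stock: 0 - 0 = 0. total_sold = 10
  Event 3 (sale 3): sell min(3,0)=0. stock: 0 - 0 = 0. total_sold = 10
  Event 4 (restock 34): 0 + 34 = 34
  Event 5 (restock 31): 34 + 31 = 65
  Event 6 (restock 13): 65 + 13 = 78
  Event 7 (sale 4): sell min(4,78)=4. stock: 78 - 4 = 74. total_sold = 14
  Event 8 (sale 8): sell min(8,74)=8. stock: 74 - 8 = 66. total_sold = 22
Final: stock = 66, total_sold = 22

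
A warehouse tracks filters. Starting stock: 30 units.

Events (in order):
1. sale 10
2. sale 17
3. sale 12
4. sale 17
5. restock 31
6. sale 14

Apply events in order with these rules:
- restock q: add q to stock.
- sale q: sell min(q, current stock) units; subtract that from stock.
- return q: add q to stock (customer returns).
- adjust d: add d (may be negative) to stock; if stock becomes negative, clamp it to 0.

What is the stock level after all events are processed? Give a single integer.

Processing events:
Start: stock = 30
  Event 1 (sale 10): sell min(10,30)=10. stock: 30 - 10 = 20. total_sold = 10
  Event 2 (sale 17): sell min(17,20)=17. stock: 20 - 17 = 3. total_sold = 27
  Event 3 (sale 12): sell min(12,3)=3. stock: 3 - 3 = 0. total_sold = 30
  Event 4 (sale 17): sell min(17,0)=0. stock: 0 - 0 = 0. total_sold = 30
  Event 5 (restock 31): 0 + 31 = 31
  Event 6 (sale 14): sell min(14,31)=14. stock: 31 - 14 = 17. total_sold = 44
Final: stock = 17, total_sold = 44

Answer: 17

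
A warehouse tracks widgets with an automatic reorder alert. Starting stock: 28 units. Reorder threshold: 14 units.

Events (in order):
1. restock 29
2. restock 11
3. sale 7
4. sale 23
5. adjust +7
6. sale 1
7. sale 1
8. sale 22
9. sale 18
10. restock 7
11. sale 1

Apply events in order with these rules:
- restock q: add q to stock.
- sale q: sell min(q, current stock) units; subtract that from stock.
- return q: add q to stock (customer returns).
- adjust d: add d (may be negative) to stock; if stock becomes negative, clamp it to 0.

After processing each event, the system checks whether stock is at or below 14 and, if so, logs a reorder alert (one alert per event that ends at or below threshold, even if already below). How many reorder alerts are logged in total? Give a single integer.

Answer: 3

Derivation:
Processing events:
Start: stock = 28
  Event 1 (restock 29): 28 + 29 = 57
  Event 2 (restock 11): 57 + 11 = 68
  Event 3 (sale 7): sell min(7,68)=7. stock: 68 - 7 = 61. total_sold = 7
  Event 4 (sale 23): sell min(23,61)=23. stock: 61 - 23 = 38. total_sold = 30
  Event 5 (adjust +7): 38 + 7 = 45
  Event 6 (sale 1): sell min(1,45)=1. stock: 45 - 1 = 44. total_sold = 31
  Event 7 (sale 1): sell min(1,44)=1. stock: 44 - 1 = 43. total_sold = 32
  Event 8 (sale 22): sell min(22,43)=22. stock: 43 - 22 = 21. total_sold = 54
  Event 9 (sale 18): sell min(18,21)=18. stock: 21 - 18 = 3. total_sold = 72
  Event 10 (restock 7): 3 + 7 = 10
  Event 11 (sale 1): sell min(1,10)=1. stock: 10 - 1 = 9. total_sold = 73
Final: stock = 9, total_sold = 73

Checking against threshold 14:
  After event 1: stock=57 > 14
  After event 2: stock=68 > 14
  After event 3: stock=61 > 14
  After event 4: stock=38 > 14
  After event 5: stock=45 > 14
  After event 6: stock=44 > 14
  After event 7: stock=43 > 14
  After event 8: stock=21 > 14
  After event 9: stock=3 <= 14 -> ALERT
  After event 10: stock=10 <= 14 -> ALERT
  After event 11: stock=9 <= 14 -> ALERT
Alert events: [9, 10, 11]. Count = 3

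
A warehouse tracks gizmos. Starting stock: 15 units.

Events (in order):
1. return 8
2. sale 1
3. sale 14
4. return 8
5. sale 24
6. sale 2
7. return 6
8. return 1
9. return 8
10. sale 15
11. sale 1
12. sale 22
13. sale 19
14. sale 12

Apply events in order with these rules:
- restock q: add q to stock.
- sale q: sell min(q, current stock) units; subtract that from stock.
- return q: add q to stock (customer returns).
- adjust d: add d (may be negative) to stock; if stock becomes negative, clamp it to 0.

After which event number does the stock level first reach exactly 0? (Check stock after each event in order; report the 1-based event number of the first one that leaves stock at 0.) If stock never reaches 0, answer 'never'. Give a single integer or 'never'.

Answer: 5

Derivation:
Processing events:
Start: stock = 15
  Event 1 (return 8): 15 + 8 = 23
  Event 2 (sale 1): sell min(1,23)=1. stock: 23 - 1 = 22. total_sold = 1
  Event 3 (sale 14): sell min(14,22)=14. stock: 22 - 14 = 8. total_sold = 15
  Event 4 (return 8): 8 + 8 = 16
  Event 5 (sale 24): sell min(24,16)=16. stock: 16 - 16 = 0. total_sold = 31
  Event 6 (sale 2): sell min(2,0)=0. stock: 0 - 0 = 0. total_sold = 31
  Event 7 (return 6): 0 + 6 = 6
  Event 8 (return 1): 6 + 1 = 7
  Event 9 (return 8): 7 + 8 = 15
  Event 10 (sale 15): sell min(15,15)=15. stock: 15 - 15 = 0. total_sold = 46
  Event 11 (sale 1): sell min(1,0)=0. stock: 0 - 0 = 0. total_sold = 46
  Event 12 (sale 22): sell min(22,0)=0. stock: 0 - 0 = 0. total_sold = 46
  Event 13 (sale 19): sell min(19,0)=0. stock: 0 - 0 = 0. total_sold = 46
  Event 14 (sale 12): sell min(12,0)=0. stock: 0 - 0 = 0. total_sold = 46
Final: stock = 0, total_sold = 46

First zero at event 5.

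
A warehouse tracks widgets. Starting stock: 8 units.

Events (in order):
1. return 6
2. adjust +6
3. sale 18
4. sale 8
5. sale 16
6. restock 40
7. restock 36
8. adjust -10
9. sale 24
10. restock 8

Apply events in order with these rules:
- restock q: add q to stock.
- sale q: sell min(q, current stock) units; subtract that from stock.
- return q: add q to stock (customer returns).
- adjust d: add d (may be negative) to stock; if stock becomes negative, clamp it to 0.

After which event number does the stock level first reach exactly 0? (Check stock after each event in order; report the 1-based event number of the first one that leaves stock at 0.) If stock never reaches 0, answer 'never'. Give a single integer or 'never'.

Answer: 4

Derivation:
Processing events:
Start: stock = 8
  Event 1 (return 6): 8 + 6 = 14
  Event 2 (adjust +6): 14 + 6 = 20
  Event 3 (sale 18): sell min(18,20)=18. stock: 20 - 18 = 2. total_sold = 18
  Event 4 (sale 8): sell min(8,2)=2. stock: 2 - 2 = 0. total_sold = 20
  Event 5 (sale 16): sell min(16,0)=0. stock: 0 - 0 = 0. total_sold = 20
  Event 6 (restock 40): 0 + 40 = 40
  Event 7 (restock 36): 40 + 36 = 76
  Event 8 (adjust -10): 76 + -10 = 66
  Event 9 (sale 24): sell min(24,66)=24. stock: 66 - 24 = 42. total_sold = 44
  Event 10 (restock 8): 42 + 8 = 50
Final: stock = 50, total_sold = 44

First zero at event 4.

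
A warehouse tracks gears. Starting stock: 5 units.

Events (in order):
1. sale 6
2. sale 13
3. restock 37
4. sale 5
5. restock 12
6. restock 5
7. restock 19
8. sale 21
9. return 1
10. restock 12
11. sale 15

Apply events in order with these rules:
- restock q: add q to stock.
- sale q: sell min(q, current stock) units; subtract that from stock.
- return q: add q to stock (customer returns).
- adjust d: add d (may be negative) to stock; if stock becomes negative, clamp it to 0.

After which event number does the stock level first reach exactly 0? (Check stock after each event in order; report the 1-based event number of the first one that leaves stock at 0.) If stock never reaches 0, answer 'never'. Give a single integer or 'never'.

Answer: 1

Derivation:
Processing events:
Start: stock = 5
  Event 1 (sale 6): sell min(6,5)=5. stock: 5 - 5 = 0. total_sold = 5
  Event 2 (sale 13): sell min(13,0)=0. stock: 0 - 0 = 0. total_sold = 5
  Event 3 (restock 37): 0 + 37 = 37
  Event 4 (sale 5): sell min(5,37)=5. stock: 37 - 5 = 32. total_sold = 10
  Event 5 (restock 12): 32 + 12 = 44
  Event 6 (restock 5): 44 + 5 = 49
  Event 7 (restock 19): 49 + 19 = 68
  Event 8 (sale 21): sell min(21,68)=21. stock: 68 - 21 = 47. total_sold = 31
  Event 9 (return 1): 47 + 1 = 48
  Event 10 (restock 12): 48 + 12 = 60
  Event 11 (sale 15): sell min(15,60)=15. stock: 60 - 15 = 45. total_sold = 46
Final: stock = 45, total_sold = 46

First zero at event 1.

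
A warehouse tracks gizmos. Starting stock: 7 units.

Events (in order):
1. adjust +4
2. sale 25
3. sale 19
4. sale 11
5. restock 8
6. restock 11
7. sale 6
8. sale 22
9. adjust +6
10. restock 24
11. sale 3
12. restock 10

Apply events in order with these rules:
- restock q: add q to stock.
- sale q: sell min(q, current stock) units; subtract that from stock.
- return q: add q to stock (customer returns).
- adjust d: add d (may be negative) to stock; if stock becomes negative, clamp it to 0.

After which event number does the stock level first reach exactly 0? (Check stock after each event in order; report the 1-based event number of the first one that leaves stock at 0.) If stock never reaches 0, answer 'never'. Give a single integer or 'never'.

Processing events:
Start: stock = 7
  Event 1 (adjust +4): 7 + 4 = 11
  Event 2 (sale 25): sell min(25,11)=11. stock: 11 - 11 = 0. total_sold = 11
  Event 3 (sale 19): sell min(19,0)=0. stock: 0 - 0 = 0. total_sold = 11
  Event 4 (sale 11): sell min(11,0)=0. stock: 0 - 0 = 0. total_sold = 11
  Event 5 (restock 8): 0 + 8 = 8
  Event 6 (restock 11): 8 + 11 = 19
  Event 7 (sale 6): sell min(6,19)=6. stock: 19 - 6 = 13. total_sold = 17
  Event 8 (sale 22): sell min(22,13)=13. stock: 13 - 13 = 0. total_sold = 30
  Event 9 (adjust +6): 0 + 6 = 6
  Event 10 (restock 24): 6 + 24 = 30
  Event 11 (sale 3): sell min(3,30)=3. stock: 30 - 3 = 27. total_sold = 33
  Event 12 (restock 10): 27 + 10 = 37
Final: stock = 37, total_sold = 33

First zero at event 2.

Answer: 2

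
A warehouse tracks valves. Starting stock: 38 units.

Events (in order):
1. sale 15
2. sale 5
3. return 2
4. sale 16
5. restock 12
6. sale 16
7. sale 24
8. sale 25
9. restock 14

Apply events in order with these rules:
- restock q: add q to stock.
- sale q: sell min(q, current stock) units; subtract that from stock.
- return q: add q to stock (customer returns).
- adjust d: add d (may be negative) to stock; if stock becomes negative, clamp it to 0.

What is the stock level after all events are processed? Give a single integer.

Processing events:
Start: stock = 38
  Event 1 (sale 15): sell min(15,38)=15. stock: 38 - 15 = 23. total_sold = 15
  Event 2 (sale 5): sell min(5,23)=5. stock: 23 - 5 = 18. total_sold = 20
  Event 3 (return 2): 18 + 2 = 20
  Event 4 (sale 16): sell min(16,20)=16. stock: 20 - 16 = 4. total_sold = 36
  Event 5 (restock 12): 4 + 12 = 16
  Event 6 (sale 16): sell min(16,16)=16. stock: 16 - 16 = 0. total_sold = 52
  Event 7 (sale 24): sell min(24,0)=0. stock: 0 - 0 = 0. total_sold = 52
  Event 8 (sale 25): sell min(25,0)=0. stock: 0 - 0 = 0. total_sold = 52
  Event 9 (restock 14): 0 + 14 = 14
Final: stock = 14, total_sold = 52

Answer: 14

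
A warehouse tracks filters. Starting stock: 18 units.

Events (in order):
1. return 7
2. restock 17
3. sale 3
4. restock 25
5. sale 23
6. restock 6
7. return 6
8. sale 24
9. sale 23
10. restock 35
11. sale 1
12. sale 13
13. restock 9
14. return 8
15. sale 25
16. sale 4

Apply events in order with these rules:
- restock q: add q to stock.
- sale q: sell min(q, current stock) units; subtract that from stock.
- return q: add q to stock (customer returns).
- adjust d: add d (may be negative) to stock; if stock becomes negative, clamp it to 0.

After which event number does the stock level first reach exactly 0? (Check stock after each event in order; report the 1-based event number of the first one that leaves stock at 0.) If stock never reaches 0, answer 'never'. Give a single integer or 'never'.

Answer: never

Derivation:
Processing events:
Start: stock = 18
  Event 1 (return 7): 18 + 7 = 25
  Event 2 (restock 17): 25 + 17 = 42
  Event 3 (sale 3): sell min(3,42)=3. stock: 42 - 3 = 39. total_sold = 3
  Event 4 (restock 25): 39 + 25 = 64
  Event 5 (sale 23): sell min(23,64)=23. stock: 64 - 23 = 41. total_sold = 26
  Event 6 (restock 6): 41 + 6 = 47
  Event 7 (return 6): 47 + 6 = 53
  Event 8 (sale 24): sell min(24,53)=24. stock: 53 - 24 = 29. total_sold = 50
  Event 9 (sale 23): sell min(23,29)=23. stock: 29 - 23 = 6. total_sold = 73
  Event 10 (restock 35): 6 + 35 = 41
  Event 11 (sale 1): sell min(1,41)=1. stock: 41 - 1 = 40. total_sold = 74
  Event 12 (sale 13): sell min(13,40)=13. stock: 40 - 13 = 27. total_sold = 87
  Event 13 (restock 9): 27 + 9 = 36
  Event 14 (return 8): 36 + 8 = 44
  Event 15 (sale 25): sell min(25,44)=25. stock: 44 - 25 = 19. total_sold = 112
  Event 16 (sale 4): sell min(4,19)=4. stock: 19 - 4 = 15. total_sold = 116
Final: stock = 15, total_sold = 116

Stock never reaches 0.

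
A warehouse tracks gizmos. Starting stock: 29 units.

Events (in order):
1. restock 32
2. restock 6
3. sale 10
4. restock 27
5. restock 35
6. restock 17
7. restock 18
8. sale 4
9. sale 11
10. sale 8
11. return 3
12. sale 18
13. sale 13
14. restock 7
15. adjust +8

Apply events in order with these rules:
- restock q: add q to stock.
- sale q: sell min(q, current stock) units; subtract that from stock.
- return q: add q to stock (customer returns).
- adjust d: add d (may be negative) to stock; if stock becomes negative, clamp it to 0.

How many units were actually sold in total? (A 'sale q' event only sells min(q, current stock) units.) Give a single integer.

Processing events:
Start: stock = 29
  Event 1 (restock 32): 29 + 32 = 61
  Event 2 (restock 6): 61 + 6 = 67
  Event 3 (sale 10): sell min(10,67)=10. stock: 67 - 10 = 57. total_sold = 10
  Event 4 (restock 27): 57 + 27 = 84
  Event 5 (restock 35): 84 + 35 = 119
  Event 6 (restock 17): 119 + 17 = 136
  Event 7 (restock 18): 136 + 18 = 154
  Event 8 (sale 4): sell min(4,154)=4. stock: 154 - 4 = 150. total_sold = 14
  Event 9 (sale 11): sell min(11,150)=11. stock: 150 - 11 = 139. total_sold = 25
  Event 10 (sale 8): sell min(8,139)=8. stock: 139 - 8 = 131. total_sold = 33
  Event 11 (return 3): 131 + 3 = 134
  Event 12 (sale 18): sell min(18,134)=18. stock: 134 - 18 = 116. total_sold = 51
  Event 13 (sale 13): sell min(13,116)=13. stock: 116 - 13 = 103. total_sold = 64
  Event 14 (restock 7): 103 + 7 = 110
  Event 15 (adjust +8): 110 + 8 = 118
Final: stock = 118, total_sold = 64

Answer: 64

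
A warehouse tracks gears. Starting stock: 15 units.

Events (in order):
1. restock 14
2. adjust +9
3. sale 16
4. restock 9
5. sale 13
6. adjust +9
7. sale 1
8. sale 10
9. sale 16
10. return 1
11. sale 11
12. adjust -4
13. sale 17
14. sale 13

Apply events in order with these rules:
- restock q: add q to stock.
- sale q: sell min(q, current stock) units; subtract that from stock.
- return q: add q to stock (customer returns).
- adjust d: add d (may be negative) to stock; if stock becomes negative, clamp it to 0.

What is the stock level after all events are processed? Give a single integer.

Answer: 0

Derivation:
Processing events:
Start: stock = 15
  Event 1 (restock 14): 15 + 14 = 29
  Event 2 (adjust +9): 29 + 9 = 38
  Event 3 (sale 16): sell min(16,38)=16. stock: 38 - 16 = 22. total_sold = 16
  Event 4 (restock 9): 22 + 9 = 31
  Event 5 (sale 13): sell min(13,31)=13. stock: 31 - 13 = 18. total_sold = 29
  Event 6 (adjust +9): 18 + 9 = 27
  Event 7 (sale 1): sell min(1,27)=1. stock: 27 - 1 = 26. total_sold = 30
  Event 8 (sale 10): sell min(10,26)=10. stock: 26 - 10 = 16. total_sold = 40
  Event 9 (sale 16): sell min(16,16)=16. stock: 16 - 16 = 0. total_sold = 56
  Event 10 (return 1): 0 + 1 = 1
  Event 11 (sale 11): sell min(11,1)=1. stock: 1 - 1 = 0. total_sold = 57
  Event 12 (adjust -4): 0 + -4 = 0 (clamped to 0)
  Event 13 (sale 17): sell min(17,0)=0. stock: 0 - 0 = 0. total_sold = 57
  Event 14 (sale 13): sell min(13,0)=0. stock: 0 - 0 = 0. total_sold = 57
Final: stock = 0, total_sold = 57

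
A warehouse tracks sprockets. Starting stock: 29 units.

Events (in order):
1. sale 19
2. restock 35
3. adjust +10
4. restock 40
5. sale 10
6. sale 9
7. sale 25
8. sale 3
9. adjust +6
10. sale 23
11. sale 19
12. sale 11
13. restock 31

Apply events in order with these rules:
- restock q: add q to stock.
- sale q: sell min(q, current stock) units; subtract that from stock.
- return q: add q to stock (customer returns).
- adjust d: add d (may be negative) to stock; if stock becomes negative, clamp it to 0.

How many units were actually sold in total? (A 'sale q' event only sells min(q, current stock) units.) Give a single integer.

Processing events:
Start: stock = 29
  Event 1 (sale 19): sell min(19,29)=19. stock: 29 - 19 = 10. total_sold = 19
  Event 2 (restock 35): 10 + 35 = 45
  Event 3 (adjust +10): 45 + 10 = 55
  Event 4 (restock 40): 55 + 40 = 95
  Event 5 (sale 10): sell min(10,95)=10. stock: 95 - 10 = 85. total_sold = 29
  Event 6 (sale 9): sell min(9,85)=9. stock: 85 - 9 = 76. total_sold = 38
  Event 7 (sale 25): sell min(25,76)=25. stock: 76 - 25 = 51. total_sold = 63
  Event 8 (sale 3): sell min(3,51)=3. stock: 51 - 3 = 48. total_sold = 66
  Event 9 (adjust +6): 48 + 6 = 54
  Event 10 (sale 23): sell min(23,54)=23. stock: 54 - 23 = 31. total_sold = 89
  Event 11 (sale 19): sell min(19,31)=19. stock: 31 - 19 = 12. total_sold = 108
  Event 12 (sale 11): sell min(11,12)=11. stock: 12 - 11 = 1. total_sold = 119
  Event 13 (restock 31): 1 + 31 = 32
Final: stock = 32, total_sold = 119

Answer: 119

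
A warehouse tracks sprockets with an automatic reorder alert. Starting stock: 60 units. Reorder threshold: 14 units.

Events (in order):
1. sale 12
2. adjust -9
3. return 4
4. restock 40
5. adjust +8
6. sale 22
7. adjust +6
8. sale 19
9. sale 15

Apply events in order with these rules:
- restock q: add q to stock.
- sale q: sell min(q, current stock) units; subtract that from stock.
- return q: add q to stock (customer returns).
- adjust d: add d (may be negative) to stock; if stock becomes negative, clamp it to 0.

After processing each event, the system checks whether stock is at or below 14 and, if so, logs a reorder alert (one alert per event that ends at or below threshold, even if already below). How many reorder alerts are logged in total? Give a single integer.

Answer: 0

Derivation:
Processing events:
Start: stock = 60
  Event 1 (sale 12): sell min(12,60)=12. stock: 60 - 12 = 48. total_sold = 12
  Event 2 (adjust -9): 48 + -9 = 39
  Event 3 (return 4): 39 + 4 = 43
  Event 4 (restock 40): 43 + 40 = 83
  Event 5 (adjust +8): 83 + 8 = 91
  Event 6 (sale 22): sell min(22,91)=22. stock: 91 - 22 = 69. total_sold = 34
  Event 7 (adjust +6): 69 + 6 = 75
  Event 8 (sale 19): sell min(19,75)=19. stock: 75 - 19 = 56. total_sold = 53
  Event 9 (sale 15): sell min(15,56)=15. stock: 56 - 15 = 41. total_sold = 68
Final: stock = 41, total_sold = 68

Checking against threshold 14:
  After event 1: stock=48 > 14
  After event 2: stock=39 > 14
  After event 3: stock=43 > 14
  After event 4: stock=83 > 14
  After event 5: stock=91 > 14
  After event 6: stock=69 > 14
  After event 7: stock=75 > 14
  After event 8: stock=56 > 14
  After event 9: stock=41 > 14
Alert events: []. Count = 0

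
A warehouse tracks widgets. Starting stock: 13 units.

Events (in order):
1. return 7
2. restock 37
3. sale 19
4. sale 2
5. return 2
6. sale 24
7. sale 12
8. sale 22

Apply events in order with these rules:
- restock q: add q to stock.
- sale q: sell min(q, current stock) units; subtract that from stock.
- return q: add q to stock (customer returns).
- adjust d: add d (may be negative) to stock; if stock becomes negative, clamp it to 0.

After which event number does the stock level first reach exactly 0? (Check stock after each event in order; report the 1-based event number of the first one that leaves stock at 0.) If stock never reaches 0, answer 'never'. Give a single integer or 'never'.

Processing events:
Start: stock = 13
  Event 1 (return 7): 13 + 7 = 20
  Event 2 (restock 37): 20 + 37 = 57
  Event 3 (sale 19): sell min(19,57)=19. stock: 57 - 19 = 38. total_sold = 19
  Event 4 (sale 2): sell min(2,38)=2. stock: 38 - 2 = 36. total_sold = 21
  Event 5 (return 2): 36 + 2 = 38
  Event 6 (sale 24): sell min(24,38)=24. stock: 38 - 24 = 14. total_sold = 45
  Event 7 (sale 12): sell min(12,14)=12. stock: 14 - 12 = 2. total_sold = 57
  Event 8 (sale 22): sell min(22,2)=2. stock: 2 - 2 = 0. total_sold = 59
Final: stock = 0, total_sold = 59

First zero at event 8.

Answer: 8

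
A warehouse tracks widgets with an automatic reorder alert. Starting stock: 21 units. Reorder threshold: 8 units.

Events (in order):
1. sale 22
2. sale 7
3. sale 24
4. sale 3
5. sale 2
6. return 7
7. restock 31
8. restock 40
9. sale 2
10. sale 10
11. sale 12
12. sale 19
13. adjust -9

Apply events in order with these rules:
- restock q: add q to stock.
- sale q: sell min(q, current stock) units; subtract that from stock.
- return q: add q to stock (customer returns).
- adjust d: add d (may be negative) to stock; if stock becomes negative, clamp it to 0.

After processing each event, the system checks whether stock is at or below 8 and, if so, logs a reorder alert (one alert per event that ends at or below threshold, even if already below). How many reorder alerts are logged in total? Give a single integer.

Processing events:
Start: stock = 21
  Event 1 (sale 22): sell min(22,21)=21. stock: 21 - 21 = 0. total_sold = 21
  Event 2 (sale 7): sell min(7,0)=0. stock: 0 - 0 = 0. total_sold = 21
  Event 3 (sale 24): sell min(24,0)=0. stock: 0 - 0 = 0. total_sold = 21
  Event 4 (sale 3): sell min(3,0)=0. stock: 0 - 0 = 0. total_sold = 21
  Event 5 (sale 2): sell min(2,0)=0. stock: 0 - 0 = 0. total_sold = 21
  Event 6 (return 7): 0 + 7 = 7
  Event 7 (restock 31): 7 + 31 = 38
  Event 8 (restock 40): 38 + 40 = 78
  Event 9 (sale 2): sell min(2,78)=2. stock: 78 - 2 = 76. total_sold = 23
  Event 10 (sale 10): sell min(10,76)=10. stock: 76 - 10 = 66. total_sold = 33
  Event 11 (sale 12): sell min(12,66)=12. stock: 66 - 12 = 54. total_sold = 45
  Event 12 (sale 19): sell min(19,54)=19. stock: 54 - 19 = 35. total_sold = 64
  Event 13 (adjust -9): 35 + -9 = 26
Final: stock = 26, total_sold = 64

Checking against threshold 8:
  After event 1: stock=0 <= 8 -> ALERT
  After event 2: stock=0 <= 8 -> ALERT
  After event 3: stock=0 <= 8 -> ALERT
  After event 4: stock=0 <= 8 -> ALERT
  After event 5: stock=0 <= 8 -> ALERT
  After event 6: stock=7 <= 8 -> ALERT
  After event 7: stock=38 > 8
  After event 8: stock=78 > 8
  After event 9: stock=76 > 8
  After event 10: stock=66 > 8
  After event 11: stock=54 > 8
  After event 12: stock=35 > 8
  After event 13: stock=26 > 8
Alert events: [1, 2, 3, 4, 5, 6]. Count = 6

Answer: 6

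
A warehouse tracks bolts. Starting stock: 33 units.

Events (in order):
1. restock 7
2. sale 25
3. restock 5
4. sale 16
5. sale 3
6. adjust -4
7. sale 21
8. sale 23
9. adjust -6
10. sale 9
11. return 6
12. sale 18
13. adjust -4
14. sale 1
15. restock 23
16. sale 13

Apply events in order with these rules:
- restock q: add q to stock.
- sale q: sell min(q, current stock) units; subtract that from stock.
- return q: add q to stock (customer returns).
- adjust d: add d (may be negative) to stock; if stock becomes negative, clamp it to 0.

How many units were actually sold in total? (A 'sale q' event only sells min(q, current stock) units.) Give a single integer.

Answer: 63

Derivation:
Processing events:
Start: stock = 33
  Event 1 (restock 7): 33 + 7 = 40
  Event 2 (sale 25): sell min(25,40)=25. stock: 40 - 25 = 15. total_sold = 25
  Event 3 (restock 5): 15 + 5 = 20
  Event 4 (sale 16): sell min(16,20)=16. stock: 20 - 16 = 4. total_sold = 41
  Event 5 (sale 3): sell min(3,4)=3. stock: 4 - 3 = 1. total_sold = 44
  Event 6 (adjust -4): 1 + -4 = 0 (clamped to 0)
  Event 7 (sale 21): sell min(21,0)=0. stock: 0 - 0 = 0. total_sold = 44
  Event 8 (sale 23): sell min(23,0)=0. stock: 0 - 0 = 0. total_sold = 44
  Event 9 (adjust -6): 0 + -6 = 0 (clamped to 0)
  Event 10 (sale 9): sell min(9,0)=0. stock: 0 - 0 = 0. total_sold = 44
  Event 11 (return 6): 0 + 6 = 6
  Event 12 (sale 18): sell min(18,6)=6. stock: 6 - 6 = 0. total_sold = 50
  Event 13 (adjust -4): 0 + -4 = 0 (clamped to 0)
  Event 14 (sale 1): sell min(1,0)=0. stock: 0 - 0 = 0. total_sold = 50
  Event 15 (restock 23): 0 + 23 = 23
  Event 16 (sale 13): sell min(13,23)=13. stock: 23 - 13 = 10. total_sold = 63
Final: stock = 10, total_sold = 63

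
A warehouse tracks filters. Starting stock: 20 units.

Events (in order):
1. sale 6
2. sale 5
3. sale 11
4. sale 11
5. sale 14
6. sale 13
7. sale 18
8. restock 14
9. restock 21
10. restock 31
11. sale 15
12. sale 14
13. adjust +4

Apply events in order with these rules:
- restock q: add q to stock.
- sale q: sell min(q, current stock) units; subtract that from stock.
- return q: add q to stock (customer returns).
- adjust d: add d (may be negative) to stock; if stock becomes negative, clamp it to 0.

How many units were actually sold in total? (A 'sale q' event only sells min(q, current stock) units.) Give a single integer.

Processing events:
Start: stock = 20
  Event 1 (sale 6): sell min(6,20)=6. stock: 20 - 6 = 14. total_sold = 6
  Event 2 (sale 5): sell min(5,14)=5. stock: 14 - 5 = 9. total_sold = 11
  Event 3 (sale 11): sell min(11,9)=9. stock: 9 - 9 = 0. total_sold = 20
  Event 4 (sale 11): sell min(11,0)=0. stock: 0 - 0 = 0. total_sold = 20
  Event 5 (sale 14): sell min(14,0)=0. stock: 0 - 0 = 0. total_sold = 20
  Event 6 (sale 13): sell min(13,0)=0. stock: 0 - 0 = 0. total_sold = 20
  Event 7 (sale 18): sell min(18,0)=0. stock: 0 - 0 = 0. total_sold = 20
  Event 8 (restock 14): 0 + 14 = 14
  Event 9 (restock 21): 14 + 21 = 35
  Event 10 (restock 31): 35 + 31 = 66
  Event 11 (sale 15): sell min(15,66)=15. stock: 66 - 15 = 51. total_sold = 35
  Event 12 (sale 14): sell min(14,51)=14. stock: 51 - 14 = 37. total_sold = 49
  Event 13 (adjust +4): 37 + 4 = 41
Final: stock = 41, total_sold = 49

Answer: 49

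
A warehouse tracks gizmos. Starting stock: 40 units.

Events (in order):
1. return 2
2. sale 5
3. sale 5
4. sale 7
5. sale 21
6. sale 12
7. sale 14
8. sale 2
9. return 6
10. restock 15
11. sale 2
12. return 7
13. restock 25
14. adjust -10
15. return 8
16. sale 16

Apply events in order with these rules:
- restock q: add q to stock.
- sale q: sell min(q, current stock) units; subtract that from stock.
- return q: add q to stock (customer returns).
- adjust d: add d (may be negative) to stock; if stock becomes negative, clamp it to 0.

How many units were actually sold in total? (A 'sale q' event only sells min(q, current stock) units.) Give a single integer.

Processing events:
Start: stock = 40
  Event 1 (return 2): 40 + 2 = 42
  Event 2 (sale 5): sell min(5,42)=5. stock: 42 - 5 = 37. total_sold = 5
  Event 3 (sale 5): sell min(5,37)=5. stock: 37 - 5 = 32. total_sold = 10
  Event 4 (sale 7): sell min(7,32)=7. stock: 32 - 7 = 25. total_sold = 17
  Event 5 (sale 21): sell min(21,25)=21. stock: 25 - 21 = 4. total_sold = 38
  Event 6 (sale 12): sell min(12,4)=4. stock: 4 - 4 = 0. total_sold = 42
  Event 7 (sale 14): sell min(14,0)=0. stock: 0 - 0 = 0. total_sold = 42
  Event 8 (sale 2): sell min(2,0)=0. stock: 0 - 0 = 0. total_sold = 42
  Event 9 (return 6): 0 + 6 = 6
  Event 10 (restock 15): 6 + 15 = 21
  Event 11 (sale 2): sell min(2,21)=2. stock: 21 - 2 = 19. total_sold = 44
  Event 12 (return 7): 19 + 7 = 26
  Event 13 (restock 25): 26 + 25 = 51
  Event 14 (adjust -10): 51 + -10 = 41
  Event 15 (return 8): 41 + 8 = 49
  Event 16 (sale 16): sell min(16,49)=16. stock: 49 - 16 = 33. total_sold = 60
Final: stock = 33, total_sold = 60

Answer: 60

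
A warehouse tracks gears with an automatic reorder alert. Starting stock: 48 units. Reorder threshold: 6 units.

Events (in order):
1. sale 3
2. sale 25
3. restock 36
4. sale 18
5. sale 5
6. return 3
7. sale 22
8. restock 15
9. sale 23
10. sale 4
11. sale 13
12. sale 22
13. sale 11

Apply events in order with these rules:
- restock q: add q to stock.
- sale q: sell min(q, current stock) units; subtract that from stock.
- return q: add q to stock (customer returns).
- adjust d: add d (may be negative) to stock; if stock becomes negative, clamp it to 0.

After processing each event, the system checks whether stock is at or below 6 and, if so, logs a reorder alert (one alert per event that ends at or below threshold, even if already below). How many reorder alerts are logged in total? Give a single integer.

Answer: 5

Derivation:
Processing events:
Start: stock = 48
  Event 1 (sale 3): sell min(3,48)=3. stock: 48 - 3 = 45. total_sold = 3
  Event 2 (sale 25): sell min(25,45)=25. stock: 45 - 25 = 20. total_sold = 28
  Event 3 (restock 36): 20 + 36 = 56
  Event 4 (sale 18): sell min(18,56)=18. stock: 56 - 18 = 38. total_sold = 46
  Event 5 (sale 5): sell min(5,38)=5. stock: 38 - 5 = 33. total_sold = 51
  Event 6 (return 3): 33 + 3 = 36
  Event 7 (sale 22): sell min(22,36)=22. stock: 36 - 22 = 14. total_sold = 73
  Event 8 (restock 15): 14 + 15 = 29
  Event 9 (sale 23): sell min(23,29)=23. stock: 29 - 23 = 6. total_sold = 96
  Event 10 (sale 4): sell min(4,6)=4. stock: 6 - 4 = 2. total_sold = 100
  Event 11 (sale 13): sell min(13,2)=2. stock: 2 - 2 = 0. total_sold = 102
  Event 12 (sale 22): sell min(22,0)=0. stock: 0 - 0 = 0. total_sold = 102
  Event 13 (sale 11): sell min(11,0)=0. stock: 0 - 0 = 0. total_sold = 102
Final: stock = 0, total_sold = 102

Checking against threshold 6:
  After event 1: stock=45 > 6
  After event 2: stock=20 > 6
  After event 3: stock=56 > 6
  After event 4: stock=38 > 6
  After event 5: stock=33 > 6
  After event 6: stock=36 > 6
  After event 7: stock=14 > 6
  After event 8: stock=29 > 6
  After event 9: stock=6 <= 6 -> ALERT
  After event 10: stock=2 <= 6 -> ALERT
  After event 11: stock=0 <= 6 -> ALERT
  After event 12: stock=0 <= 6 -> ALERT
  After event 13: stock=0 <= 6 -> ALERT
Alert events: [9, 10, 11, 12, 13]. Count = 5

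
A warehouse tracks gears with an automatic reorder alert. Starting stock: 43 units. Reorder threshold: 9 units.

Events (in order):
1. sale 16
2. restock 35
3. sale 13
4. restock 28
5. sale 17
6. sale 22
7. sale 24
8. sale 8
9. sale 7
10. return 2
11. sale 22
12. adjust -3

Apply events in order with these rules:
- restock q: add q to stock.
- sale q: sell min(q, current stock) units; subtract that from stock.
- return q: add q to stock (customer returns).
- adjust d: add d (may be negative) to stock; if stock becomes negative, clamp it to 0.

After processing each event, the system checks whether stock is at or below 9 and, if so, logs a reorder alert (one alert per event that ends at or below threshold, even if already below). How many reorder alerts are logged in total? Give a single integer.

Answer: 5

Derivation:
Processing events:
Start: stock = 43
  Event 1 (sale 16): sell min(16,43)=16. stock: 43 - 16 = 27. total_sold = 16
  Event 2 (restock 35): 27 + 35 = 62
  Event 3 (sale 13): sell min(13,62)=13. stock: 62 - 13 = 49. total_sold = 29
  Event 4 (restock 28): 49 + 28 = 77
  Event 5 (sale 17): sell min(17,77)=17. stock: 77 - 17 = 60. total_sold = 46
  Event 6 (sale 22): sell min(22,60)=22. stock: 60 - 22 = 38. total_sold = 68
  Event 7 (sale 24): sell min(24,38)=24. stock: 38 - 24 = 14. total_sold = 92
  Event 8 (sale 8): sell min(8,14)=8. stock: 14 - 8 = 6. total_sold = 100
  Event 9 (sale 7): sell min(7,6)=6. stock: 6 - 6 = 0. total_sold = 106
  Event 10 (return 2): 0 + 2 = 2
  Event 11 (sale 22): sell min(22,2)=2. stock: 2 - 2 = 0. total_sold = 108
  Event 12 (adjust -3): 0 + -3 = 0 (clamped to 0)
Final: stock = 0, total_sold = 108

Checking against threshold 9:
  After event 1: stock=27 > 9
  After event 2: stock=62 > 9
  After event 3: stock=49 > 9
  After event 4: stock=77 > 9
  After event 5: stock=60 > 9
  After event 6: stock=38 > 9
  After event 7: stock=14 > 9
  After event 8: stock=6 <= 9 -> ALERT
  After event 9: stock=0 <= 9 -> ALERT
  After event 10: stock=2 <= 9 -> ALERT
  After event 11: stock=0 <= 9 -> ALERT
  After event 12: stock=0 <= 9 -> ALERT
Alert events: [8, 9, 10, 11, 12]. Count = 5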